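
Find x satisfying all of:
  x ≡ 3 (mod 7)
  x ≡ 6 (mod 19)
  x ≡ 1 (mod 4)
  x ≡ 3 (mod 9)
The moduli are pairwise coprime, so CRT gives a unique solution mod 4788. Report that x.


Product of moduli M = 7 · 19 · 4 · 9 = 4788.
Merge one congruence at a time:
  Start: x ≡ 3 (mod 7).
  Combine with x ≡ 6 (mod 19); new modulus lcm = 133.
    Write x = 3 + 7·t and substitute into x ≡ 6 (mod 19): 7·t ≡ 6 − 3 = 3 (mod 19).
    The inverse of 7 mod 19 is 11 (since 7·11 = 77 = 4·19 + 1), so t ≡ 11·3 = 33 ≡ 14 (mod 19).
    Then x = 3 + 7·14 = 101, valid modulo lcm(7, 19) = 133: x ≡ 101 (mod 133).
  Combine with x ≡ 1 (mod 4); new modulus lcm = 532.
    Write x = 101 + 133·t and substitute into x ≡ 1 (mod 4): 133·t ≡ 1 − 101 = -100 (mod 4).
    Reduce coefficients mod 4: 1·t ≡ 0 (mod 4).
    So t ≡ 0 (mod 4).
    Then x = 101 + 133·0 = 101, valid modulo lcm(133, 4) = 532: x ≡ 101 (mod 532).
  Combine with x ≡ 3 (mod 9); new modulus lcm = 4788.
    Write x = 101 + 532·t and substitute into x ≡ 3 (mod 9): 532·t ≡ 3 − 101 = -98 (mod 9).
    Reduce coefficients mod 9: 1·t ≡ 1 (mod 9).
    So t ≡ 1 (mod 9).
    Then x = 101 + 532·1 = 633, valid modulo lcm(532, 9) = 4788: x ≡ 633 (mod 4788).
Verify against each original: 633 mod 7 = 3, 633 mod 19 = 6, 633 mod 4 = 1, 633 mod 9 = 3.

x ≡ 633 (mod 4788).


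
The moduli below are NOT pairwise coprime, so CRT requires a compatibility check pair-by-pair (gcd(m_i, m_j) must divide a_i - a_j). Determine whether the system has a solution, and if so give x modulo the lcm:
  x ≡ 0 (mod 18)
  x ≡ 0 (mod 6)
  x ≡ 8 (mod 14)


Moduli 18, 6, 14 are not pairwise coprime, so CRT works modulo lcm(m_i) when all pairwise compatibility conditions hold.
Pairwise compatibility: gcd(m_i, m_j) must divide a_i - a_j for every pair.
Merge one congruence at a time:
  Start: x ≡ 0 (mod 18).
  Combine with x ≡ 0 (mod 6): gcd(18, 6) = 6; 0 - 0 = 0, which IS divisible by 6, so compatible.
    Write x = 0 + 18·t and substitute into x ≡ 0 (mod 6): 18·t ≡ 0 − 0 = 0 (mod 6).
    Divide the congruence (and modulus) by g = 6: 3·t ≡ 0 (mod 1).
    Modulo 1 every t works; take t = 0.
    Then x = 0 + 18·0 = 0, valid modulo lcm(18, 6) = 18: x ≡ 0 (mod 18).
  Combine with x ≡ 8 (mod 14): gcd(18, 14) = 2; 8 - 0 = 8, which IS divisible by 2, so compatible.
    Write x = 0 + 18·t and substitute into x ≡ 8 (mod 14): 18·t ≡ 8 − 0 = 8 (mod 14).
    Divide the congruence (and modulus) by g = 2: 9·t ≡ 4 (mod 7).
    Reduce coefficients mod 7: 2·t ≡ 4 (mod 7).
    The inverse of 2 mod 7 is 4 (since 2·4 = 8 = 1·7 + 1), so t ≡ 4·4 = 16 ≡ 2 (mod 7).
    Then x = 0 + 18·2 = 36, valid modulo lcm(18, 14) = 126: x ≡ 36 (mod 126).
Verify: 36 mod 18 = 0, 36 mod 6 = 0, 36 mod 14 = 8.

x ≡ 36 (mod 126).


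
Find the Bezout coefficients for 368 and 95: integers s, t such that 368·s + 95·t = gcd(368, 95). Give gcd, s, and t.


Euclidean algorithm on (368, 95) — divide until remainder is 0:
  368 = 3 · 95 + 83
  95 = 1 · 83 + 12
  83 = 6 · 12 + 11
  12 = 1 · 11 + 1
  11 = 11 · 1 + 0
gcd(368, 95) = 1.
Track Bezout coefficients alongside the remainders: start with r₀ = 368 = a·1 + b·0 (s = 1, t = 0) and r₁ = 95 = a·0 + b·1 (s = 0, t = 1); each new remainder r_{k+1} = r_{k-1} − q_k·r_k inherits s_{k+1} = s_{k-1} − q_k·s_k, t_{k+1} = t_{k-1} − q_k·t_k, so r_k = a·s_k + b·t_k at every step:
  q = 3: r = 83, s = 1 − 3·0 = 1, t = 0 − 3·1 = -3  (check: 368·1 + 95·(-3) = 83)
  q = 1: r = 12, s = 0 − 1·1 = -1, t = 1 − 1·(-3) = 4  (check: 368·(-1) + 95·4 = 12)
  q = 6: r = 11, s = 1 − 6·(-1) = 7, t = -3 − 6·4 = -27  (check: 368·7 + 95·(-27) = 11)
  q = 1: r = 1, s = -1 − 1·7 = -8, t = 4 − 1·(-27) = 31  (check: 368·(-8) + 95·31 = 1)
The row with r = 1 (the gcd) gives the Bezout coefficients s = -8, t = 31.
Result: 368 · (-8) + 95 · (31) = 1.

gcd(368, 95) = 1; s = -8, t = 31 (check: 368·(-8) + 95·31 = 1).


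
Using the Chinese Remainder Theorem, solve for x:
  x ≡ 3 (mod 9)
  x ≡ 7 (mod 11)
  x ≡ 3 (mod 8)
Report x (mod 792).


Moduli 9, 11, 8 are pairwise coprime; by CRT there is a unique solution modulo M = 9 · 11 · 8 = 792.
Solve pairwise, accumulating the modulus:
  Start with x ≡ 3 (mod 9).
  Combine with x ≡ 7 (mod 11): since gcd(9, 11) = 1, we get a unique residue mod 99.
    Write x = 3 + 9·t and substitute into x ≡ 7 (mod 11): 9·t ≡ 7 − 3 = 4 (mod 11).
    The inverse of 9 mod 11 is 5 (since 9·5 = 45 = 4·11 + 1), so t ≡ 5·4 = 20 ≡ 9 (mod 11).
    Then x = 3 + 9·9 = 84, valid modulo lcm(9, 11) = 99: x ≡ 84 (mod 99).
  Combine with x ≡ 3 (mod 8): since gcd(99, 8) = 1, we get a unique residue mod 792.
    Write x = 84 + 99·t and substitute into x ≡ 3 (mod 8): 99·t ≡ 3 − 84 = -81 (mod 8).
    Reduce coefficients mod 8: 3·t ≡ 7 (mod 8).
    The inverse of 3 mod 8 is 3 (since 3·3 = 9 = 1·8 + 1), so t ≡ 3·7 = 21 ≡ 5 (mod 8).
    Then x = 84 + 99·5 = 579, valid modulo lcm(99, 8) = 792: x ≡ 579 (mod 792).
Verify: 579 mod 9 = 3 ✓, 579 mod 11 = 7 ✓, 579 mod 8 = 3 ✓.

x ≡ 579 (mod 792).


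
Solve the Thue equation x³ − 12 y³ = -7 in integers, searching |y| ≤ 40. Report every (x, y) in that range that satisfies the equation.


The equation is x³ - 12y³ = -7. For fixed y, x³ = 12·y³ − 7, so a solution requires the RHS to be a perfect cube.
Strategy: iterate y from -40 to 40, compute RHS = 12·y³ − 7, and check whether it is a (positive or negative) perfect cube.
Check small values of y:
  y = 0: RHS = -7 is not a perfect cube.
  y = 1: RHS = 5 is not a perfect cube.
  y = -1: RHS = -19 is not a perfect cube.
  y = 2: RHS = 89 is not a perfect cube.
  y = -2: RHS = -103 is not a perfect cube.
  y = 3: RHS = 317 is not a perfect cube.
  y = -3: RHS = -331 is not a perfect cube.
Continuing the search up to |y| = 40 finds no solutions either.
No (x, y) in the scanned range satisfies the equation.

No integer solutions with |y| ≤ 40.


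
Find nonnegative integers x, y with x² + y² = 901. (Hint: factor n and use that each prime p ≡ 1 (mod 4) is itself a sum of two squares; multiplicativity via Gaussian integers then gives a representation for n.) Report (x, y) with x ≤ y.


Step 1: Factor n = 901 = 17 · 53.
Step 2: Check the mod-4 condition on each prime factor: 17 ≡ 1 (mod 4), exponent 1; 53 ≡ 1 (mod 4), exponent 1.
All primes ≡ 3 (mod 4) appear to even exponent (or don't appear), so by the two-squares theorem n IS expressible as a sum of two squares.
Step 3: Build a representation. Here n = 17 · 53 is a product of primes ≡ 1 (mod 4). Each prime p ≡ 1 (mod 4) is itself a sum of two squares; find a² by testing p − a² for a perfect square:
  17: 17 − 1² = 16 = 4² ⇒ 17 = 1² + 4².
  53: 53 − 1² = 52, 53 − 2² = 49 = 7² ⇒ 53 = 2² + 7².
  Combine using the Brahmagupta–Fibonacci identity (a² + b²)(c² + d²) = (ac − bd)² + (ad + bc)² = (ac + bd)² + (ad − bc)²:
  17 · 53 = 901: from (1² + 4²)(2² + 7²), take (1·2 − 4·7, 1·7 + 4·2) = (2 − 28, 7 + 8) = (-26, 15); dropping signs (only squares matter) gives (26, 15); check 26² + 15² = 676 + 225 = 901 ✓.
Step 4: Order so x ≤ y and verify: 15² + 26² = 225 + 676 = 901 = n. ✓

n = 901 = 15² + 26² (one valid representation with x ≤ y).


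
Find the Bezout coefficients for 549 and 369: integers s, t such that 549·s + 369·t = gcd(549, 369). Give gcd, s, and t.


Euclidean algorithm on (549, 369) — divide until remainder is 0:
  549 = 1 · 369 + 180
  369 = 2 · 180 + 9
  180 = 20 · 9 + 0
gcd(549, 369) = 9.
Track Bezout coefficients alongside the remainders: start with r₀ = 549 = a·1 + b·0 (s = 1, t = 0) and r₁ = 369 = a·0 + b·1 (s = 0, t = 1); each new remainder r_{k+1} = r_{k-1} − q_k·r_k inherits s_{k+1} = s_{k-1} − q_k·s_k, t_{k+1} = t_{k-1} − q_k·t_k, so r_k = a·s_k + b·t_k at every step:
  q = 1: r = 180, s = 1 − 1·0 = 1, t = 0 − 1·1 = -1  (check: 549·1 + 369·(-1) = 180)
  q = 2: r = 9, s = 0 − 2·1 = -2, t = 1 − 2·(-1) = 3  (check: 549·(-2) + 369·3 = 9)
The row with r = 9 (the gcd) gives the Bezout coefficients s = -2, t = 3.
Result: 549 · (-2) + 369 · (3) = 9.

gcd(549, 369) = 9; s = -2, t = 3 (check: 549·(-2) + 369·3 = 9).


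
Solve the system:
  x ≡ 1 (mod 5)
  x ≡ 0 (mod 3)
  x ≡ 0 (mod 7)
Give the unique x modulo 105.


Moduli 5, 3, 7 are pairwise coprime; by CRT there is a unique solution modulo M = 5 · 3 · 7 = 105.
Solve pairwise, accumulating the modulus:
  Start with x ≡ 1 (mod 5).
  Combine with x ≡ 0 (mod 3): since gcd(5, 3) = 1, we get a unique residue mod 15.
    Write x = 1 + 5·t and substitute into x ≡ 0 (mod 3): 5·t ≡ 0 − 1 = -1 (mod 3).
    Reduce coefficients mod 3: 2·t ≡ 2 (mod 3).
    The inverse of 2 mod 3 is 2 (since 2·2 = 4 = 1·3 + 1), so t ≡ 2·2 = 4 ≡ 1 (mod 3).
    Then x = 1 + 5·1 = 6, valid modulo lcm(5, 3) = 15: x ≡ 6 (mod 15).
  Combine with x ≡ 0 (mod 7): since gcd(15, 7) = 1, we get a unique residue mod 105.
    Write x = 6 + 15·t and substitute into x ≡ 0 (mod 7): 15·t ≡ 0 − 6 = -6 (mod 7).
    Reduce coefficients mod 7: 1·t ≡ 1 (mod 7).
    So t ≡ 1 (mod 7).
    Then x = 6 + 15·1 = 21, valid modulo lcm(15, 7) = 105: x ≡ 21 (mod 105).
Verify: 21 mod 5 = 1 ✓, 21 mod 3 = 0 ✓, 21 mod 7 = 0 ✓.

x ≡ 21 (mod 105).


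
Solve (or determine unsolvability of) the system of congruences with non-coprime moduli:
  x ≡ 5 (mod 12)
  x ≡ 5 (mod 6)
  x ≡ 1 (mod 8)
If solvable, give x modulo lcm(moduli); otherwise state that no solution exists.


Moduli 12, 6, 8 are not pairwise coprime, so CRT works modulo lcm(m_i) when all pairwise compatibility conditions hold.
Pairwise compatibility: gcd(m_i, m_j) must divide a_i - a_j for every pair.
Merge one congruence at a time:
  Start: x ≡ 5 (mod 12).
  Combine with x ≡ 5 (mod 6): gcd(12, 6) = 6; 5 - 5 = 0, which IS divisible by 6, so compatible.
    Write x = 5 + 12·t and substitute into x ≡ 5 (mod 6): 12·t ≡ 5 − 5 = 0 (mod 6).
    Divide the congruence (and modulus) by g = 6: 2·t ≡ 0 (mod 1).
    Modulo 1 every t works; take t = 0.
    Then x = 5 + 12·0 = 5, valid modulo lcm(12, 6) = 12: x ≡ 5 (mod 12).
  Combine with x ≡ 1 (mod 8): gcd(12, 8) = 4; 1 - 5 = -4, which IS divisible by 4, so compatible.
    Write x = 5 + 12·t and substitute into x ≡ 1 (mod 8): 12·t ≡ 1 − 5 = -4 (mod 8).
    Divide the congruence (and modulus) by g = 4: 3·t ≡ -1 (mod 2).
    Reduce coefficients mod 2: 1·t ≡ 1 (mod 2).
    So t ≡ 1 (mod 2).
    Then x = 5 + 12·1 = 17, valid modulo lcm(12, 8) = 24: x ≡ 17 (mod 24).
Verify: 17 mod 12 = 5, 17 mod 6 = 5, 17 mod 8 = 1.

x ≡ 17 (mod 24).


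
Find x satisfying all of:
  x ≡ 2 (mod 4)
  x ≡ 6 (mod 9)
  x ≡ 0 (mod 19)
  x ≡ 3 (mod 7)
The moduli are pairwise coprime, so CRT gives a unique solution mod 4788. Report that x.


Product of moduli M = 4 · 9 · 19 · 7 = 4788.
Merge one congruence at a time:
  Start: x ≡ 2 (mod 4).
  Combine with x ≡ 6 (mod 9); new modulus lcm = 36.
    Write x = 2 + 4·t and substitute into x ≡ 6 (mod 9): 4·t ≡ 6 − 2 = 4 (mod 9).
    The inverse of 4 mod 9 is 7 (since 4·7 = 28 = 3·9 + 1), so t ≡ 7·4 = 28 ≡ 1 (mod 9).
    Then x = 2 + 4·1 = 6, valid modulo lcm(4, 9) = 36: x ≡ 6 (mod 36).
  Combine with x ≡ 0 (mod 19); new modulus lcm = 684.
    Write x = 6 + 36·t and substitute into x ≡ 0 (mod 19): 36·t ≡ 0 − 6 = -6 (mod 19).
    Reduce coefficients mod 19: 17·t ≡ 13 (mod 19).
    The inverse of 17 mod 19 is 9 (since 17·9 = 153 = 8·19 + 1), so t ≡ 9·13 = 117 ≡ 3 (mod 19).
    Then x = 6 + 36·3 = 114, valid modulo lcm(36, 19) = 684: x ≡ 114 (mod 684).
  Combine with x ≡ 3 (mod 7); new modulus lcm = 4788.
    Write x = 114 + 684·t and substitute into x ≡ 3 (mod 7): 684·t ≡ 3 − 114 = -111 (mod 7).
    Reduce coefficients mod 7: 5·t ≡ 1 (mod 7).
    The inverse of 5 mod 7 is 3 (since 5·3 = 15 = 2·7 + 1), so t ≡ 3·1 = 3 ≡ 3 (mod 7).
    Then x = 114 + 684·3 = 2166, valid modulo lcm(684, 7) = 4788: x ≡ 2166 (mod 4788).
Verify against each original: 2166 mod 4 = 2, 2166 mod 9 = 6, 2166 mod 19 = 0, 2166 mod 7 = 3.

x ≡ 2166 (mod 4788).


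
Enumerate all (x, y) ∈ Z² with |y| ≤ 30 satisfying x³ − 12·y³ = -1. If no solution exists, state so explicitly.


The equation is x³ - 12y³ = -1. For fixed y, x³ = 12·y³ − 1, so a solution requires the RHS to be a perfect cube.
Strategy: iterate y from -30 to 30, compute RHS = 12·y³ − 1, and check whether it is a (positive or negative) perfect cube.
Check small values of y:
  y = 0: RHS = -1 = (-1)³ ⇒ x = -1 works.
  y = 1: RHS = 11 is not a perfect cube.
  y = -1: RHS = -13 is not a perfect cube.
  y = 2: RHS = 95 is not a perfect cube.
  y = -2: RHS = -97 is not a perfect cube.
  y = 3: RHS = 323 is not a perfect cube.
  y = -3: RHS = -325 is not a perfect cube.
Continuing the search up to |y| = 30 finds no further solutions beyond those listed.
Collected solutions: (-1, 0).

Solutions (with |y| ≤ 30): (-1, 0).


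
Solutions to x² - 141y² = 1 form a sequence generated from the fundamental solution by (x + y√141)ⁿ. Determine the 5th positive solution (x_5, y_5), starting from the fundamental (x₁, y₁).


Step 1: Find the fundamental solution (x₁, y₁) of x² - 141y² = 1.
  Expand √141 as a continued fraction. a₀ = ⌊√141⌋ = 11; iterate m_{k+1} = d_k·a_k − m_k, d_{k+1} = (141 − m_{k+1}²)/d_k, a_{k+1} = ⌊(a₀ + m_{k+1})/d_{k+1}⌋ (starting m₀ = 0, d₀ = 1), with convergents p_k = a_k·p_{k-1} + p_{k-2}, q_k = a_k·q_{k-1} + q_{k-2} (p₋₁ = 1, q₋₁ = 0):
  k = 0: a₀ = 11; p₀/q₀ = 11/1; p₀² − 141·q₀² = 121 − 141 = -20.
  k = 1: m = 11, d = 20, a = ⌊(11 + 11)/20⌋ = 1; p/q = (1·11 + 1)/(1·1 + 0) = 12/1; p² − 141·q² = 144 − 141 = 3.
  k = 2: m = 9, d = 3, a = ⌊(11 + 9)/3⌋ = 6; p/q = (6·12 + 11)/(6·1 + 1) = 83/7; p² − 141·q² = 6889 − 6909 = -20.
  k = 3: m = 9, d = 20, a = ⌊(11 + 9)/20⌋ = 1; p/q = (1·83 + 12)/(1·7 + 1) = 95/8; p² − 141·q² = 9025 − 9024 = 1.
  The first convergent with p² − 141·q² = 1 gives the fundamental solution (x₁, y₁) = (95, 8).
Step 2: Apply the recurrence (x_{n+1}, y_{n+1}) = (x₁x_n + 141y₁y_n, x₁y_n + y₁x_n) repeatedly.
  From (x_1, y_1) = (95, 8): x_2 = 95·95 + 141·8·8 = 18049; y_2 = 95·8 + 8·95 = 1520.
  From (x_2, y_2) = (18049, 1520): x_3 = 95·18049 + 141·8·1520 = 3429215; y_3 = 95·1520 + 8·18049 = 288792.
  From (x_3, y_3) = (3429215, 288792): x_4 = 95·3429215 + 141·8·288792 = 651532801; y_4 = 95·288792 + 8·3429215 = 54868960.
  From (x_4, y_4) = (651532801, 54868960): x_5 = 95·651532801 + 141·8·54868960 = 123787802975; y_5 = 95·54868960 + 8·651532801 = 10424813608.
Step 3: Verify x_5² - 141·y_5² = 15323420165377418850625 - 15323420165377418850624 = 1 (should be 1). ✓

(x_1, y_1) = (95, 8); (x_5, y_5) = (123787802975, 10424813608).


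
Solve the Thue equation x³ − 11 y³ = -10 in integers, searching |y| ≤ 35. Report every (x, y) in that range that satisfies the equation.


The equation is x³ - 11y³ = -10. For fixed y, x³ = 11·y³ − 10, so a solution requires the RHS to be a perfect cube.
Strategy: iterate y from -35 to 35, compute RHS = 11·y³ − 10, and check whether it is a (positive or negative) perfect cube.
Check small values of y:
  y = 0: RHS = -10 is not a perfect cube.
  y = 1: RHS = 1 = (1)³ ⇒ x = 1 works.
  y = -1: RHS = -21 is not a perfect cube.
  y = 2: RHS = 78 is not a perfect cube.
  y = -2: RHS = -98 is not a perfect cube.
  y = 3: RHS = 287 is not a perfect cube.
  y = -3: RHS = -307 is not a perfect cube.
Continuing the search up to |y| = 35 finds no further solutions beyond those listed.
Collected solutions: (1, 1).

Solutions (with |y| ≤ 35): (1, 1).


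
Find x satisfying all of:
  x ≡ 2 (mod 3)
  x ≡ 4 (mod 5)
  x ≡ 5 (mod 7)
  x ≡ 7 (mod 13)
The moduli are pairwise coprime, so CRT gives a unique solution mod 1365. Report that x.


Product of moduli M = 3 · 5 · 7 · 13 = 1365.
Merge one congruence at a time:
  Start: x ≡ 2 (mod 3).
  Combine with x ≡ 4 (mod 5); new modulus lcm = 15.
    Write x = 2 + 3·t and substitute into x ≡ 4 (mod 5): 3·t ≡ 4 − 2 = 2 (mod 5).
    The inverse of 3 mod 5 is 2 (since 3·2 = 6 = 1·5 + 1), so t ≡ 2·2 = 4 ≡ 4 (mod 5).
    Then x = 2 + 3·4 = 14, valid modulo lcm(3, 5) = 15: x ≡ 14 (mod 15).
  Combine with x ≡ 5 (mod 7); new modulus lcm = 105.
    Write x = 14 + 15·t and substitute into x ≡ 5 (mod 7): 15·t ≡ 5 − 14 = -9 (mod 7).
    Reduce coefficients mod 7: 1·t ≡ 5 (mod 7).
    So t ≡ 5 (mod 7).
    Then x = 14 + 15·5 = 89, valid modulo lcm(15, 7) = 105: x ≡ 89 (mod 105).
  Combine with x ≡ 7 (mod 13); new modulus lcm = 1365.
    Write x = 89 + 105·t and substitute into x ≡ 7 (mod 13): 105·t ≡ 7 − 89 = -82 (mod 13).
    Reduce coefficients mod 13: 1·t ≡ 9 (mod 13).
    So t ≡ 9 (mod 13).
    Then x = 89 + 105·9 = 1034, valid modulo lcm(105, 13) = 1365: x ≡ 1034 (mod 1365).
Verify against each original: 1034 mod 3 = 2, 1034 mod 5 = 4, 1034 mod 7 = 5, 1034 mod 13 = 7.

x ≡ 1034 (mod 1365).


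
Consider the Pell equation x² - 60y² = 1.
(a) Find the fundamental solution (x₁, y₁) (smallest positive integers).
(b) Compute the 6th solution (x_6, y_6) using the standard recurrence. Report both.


Step 1: Find the fundamental solution (x₁, y₁) of x² - 60y² = 1.
  Expand √60 as a continued fraction. a₀ = ⌊√60⌋ = 7; iterate m_{k+1} = d_k·a_k − m_k, d_{k+1} = (60 − m_{k+1}²)/d_k, a_{k+1} = ⌊(a₀ + m_{k+1})/d_{k+1}⌋ (starting m₀ = 0, d₀ = 1), with convergents p_k = a_k·p_{k-1} + p_{k-2}, q_k = a_k·q_{k-1} + q_{k-2} (p₋₁ = 1, q₋₁ = 0):
  k = 0: a₀ = 7; p₀/q₀ = 7/1; p₀² − 60·q₀² = 49 − 60 = -11.
  k = 1: m = 7, d = 11, a = ⌊(7 + 7)/11⌋ = 1; p/q = (1·7 + 1)/(1·1 + 0) = 8/1; p² − 60·q² = 64 − 60 = 4.
  k = 2: m = 4, d = 4, a = ⌊(7 + 4)/4⌋ = 2; p/q = (2·8 + 7)/(2·1 + 1) = 23/3; p² − 60·q² = 529 − 540 = -11.
  k = 3: m = 4, d = 11, a = ⌊(7 + 4)/11⌋ = 1; p/q = (1·23 + 8)/(1·3 + 1) = 31/4; p² − 60·q² = 961 − 960 = 1.
  The first convergent with p² − 60·q² = 1 gives the fundamental solution (x₁, y₁) = (31, 4).
Step 2: Apply the recurrence (x_{n+1}, y_{n+1}) = (x₁x_n + 60y₁y_n, x₁y_n + y₁x_n) repeatedly.
  From (x_1, y_1) = (31, 4): x_2 = 31·31 + 60·4·4 = 1921; y_2 = 31·4 + 4·31 = 248.
  From (x_2, y_2) = (1921, 248): x_3 = 31·1921 + 60·4·248 = 119071; y_3 = 31·248 + 4·1921 = 15372.
  From (x_3, y_3) = (119071, 15372): x_4 = 31·119071 + 60·4·15372 = 7380481; y_4 = 31·15372 + 4·119071 = 952816.
  From (x_4, y_4) = (7380481, 952816): x_5 = 31·7380481 + 60·4·952816 = 457470751; y_5 = 31·952816 + 4·7380481 = 59059220.
  From (x_5, y_5) = (457470751, 59059220): x_6 = 31·457470751 + 60·4·59059220 = 28355806081; y_6 = 31·59059220 + 4·457470751 = 3660718824.
Step 3: Verify x_6² - 60·y_6² = 804051738503276578561 - 804051738503276578560 = 1 (should be 1). ✓

(x_1, y_1) = (31, 4); (x_6, y_6) = (28355806081, 3660718824).


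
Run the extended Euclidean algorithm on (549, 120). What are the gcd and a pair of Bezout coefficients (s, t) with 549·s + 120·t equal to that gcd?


Euclidean algorithm on (549, 120) — divide until remainder is 0:
  549 = 4 · 120 + 69
  120 = 1 · 69 + 51
  69 = 1 · 51 + 18
  51 = 2 · 18 + 15
  18 = 1 · 15 + 3
  15 = 5 · 3 + 0
gcd(549, 120) = 3.
Track Bezout coefficients alongside the remainders: start with r₀ = 549 = a·1 + b·0 (s = 1, t = 0) and r₁ = 120 = a·0 + b·1 (s = 0, t = 1); each new remainder r_{k+1} = r_{k-1} − q_k·r_k inherits s_{k+1} = s_{k-1} − q_k·s_k, t_{k+1} = t_{k-1} − q_k·t_k, so r_k = a·s_k + b·t_k at every step:
  q = 4: r = 69, s = 1 − 4·0 = 1, t = 0 − 4·1 = -4  (check: 549·1 + 120·(-4) = 69)
  q = 1: r = 51, s = 0 − 1·1 = -1, t = 1 − 1·(-4) = 5  (check: 549·(-1) + 120·5 = 51)
  q = 1: r = 18, s = 1 − 1·(-1) = 2, t = -4 − 1·5 = -9  (check: 549·2 + 120·(-9) = 18)
  q = 2: r = 15, s = -1 − 2·2 = -5, t = 5 − 2·(-9) = 23  (check: 549·(-5) + 120·23 = 15)
  q = 1: r = 3, s = 2 − 1·(-5) = 7, t = -9 − 1·23 = -32  (check: 549·7 + 120·(-32) = 3)
The row with r = 3 (the gcd) gives the Bezout coefficients s = 7, t = -32.
Result: 549 · (7) + 120 · (-32) = 3.

gcd(549, 120) = 3; s = 7, t = -32 (check: 549·7 + 120·(-32) = 3).


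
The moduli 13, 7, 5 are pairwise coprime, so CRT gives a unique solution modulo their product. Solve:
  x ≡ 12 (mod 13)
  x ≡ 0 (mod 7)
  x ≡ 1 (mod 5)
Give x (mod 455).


Moduli 13, 7, 5 are pairwise coprime; by CRT there is a unique solution modulo M = 13 · 7 · 5 = 455.
Solve pairwise, accumulating the modulus:
  Start with x ≡ 12 (mod 13).
  Combine with x ≡ 0 (mod 7): since gcd(13, 7) = 1, we get a unique residue mod 91.
    Write x = 12 + 13·t and substitute into x ≡ 0 (mod 7): 13·t ≡ 0 − 12 = -12 (mod 7).
    Reduce coefficients mod 7: 6·t ≡ 2 (mod 7).
    The inverse of 6 mod 7 is 6 (since 6·6 = 36 = 5·7 + 1), so t ≡ 6·2 = 12 ≡ 5 (mod 7).
    Then x = 12 + 13·5 = 77, valid modulo lcm(13, 7) = 91: x ≡ 77 (mod 91).
  Combine with x ≡ 1 (mod 5): since gcd(91, 5) = 1, we get a unique residue mod 455.
    Write x = 77 + 91·t and substitute into x ≡ 1 (mod 5): 91·t ≡ 1 − 77 = -76 (mod 5).
    Reduce coefficients mod 5: 1·t ≡ 4 (mod 5).
    So t ≡ 4 (mod 5).
    Then x = 77 + 91·4 = 441, valid modulo lcm(91, 5) = 455: x ≡ 441 (mod 455).
Verify: 441 mod 13 = 12 ✓, 441 mod 7 = 0 ✓, 441 mod 5 = 1 ✓.

x ≡ 441 (mod 455).


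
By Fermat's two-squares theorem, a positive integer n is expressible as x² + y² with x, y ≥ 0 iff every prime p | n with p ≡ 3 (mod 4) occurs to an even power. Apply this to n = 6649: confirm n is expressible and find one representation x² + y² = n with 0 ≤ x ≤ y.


Step 1: Factor n = 6649 = 61 · 109.
Step 2: Check the mod-4 condition on each prime factor: 61 ≡ 1 (mod 4), exponent 1; 109 ≡ 1 (mod 4), exponent 1.
All primes ≡ 3 (mod 4) appear to even exponent (or don't appear), so by the two-squares theorem n IS expressible as a sum of two squares.
Step 3: Build a representation. Here n = 61 · 109 is a product of primes ≡ 1 (mod 4). Each prime p ≡ 1 (mod 4) is itself a sum of two squares; find a² by testing p − a² for a perfect square:
  61: 61 − 1² = 60, 61 − 2² = 57, 61 − 3² = 52, 61 − 4² = 45, 61 − 5² = 36 = 6² ⇒ 61 = 5² + 6².
  109: 109 − 1² = 108, 109 − 2² = 105, 109 − 3² = 100 = 10² ⇒ 109 = 3² + 10².
  Combine using the Brahmagupta–Fibonacci identity (a² + b²)(c² + d²) = (ac − bd)² + (ad + bc)² = (ac + bd)² + (ad − bc)²:
  61 · 109 = 6649: from (5² + 6²)(3² + 10²), take (5·3 − 6·10, 5·10 + 6·3) = (15 − 60, 50 + 18) = (-45, 68); dropping signs (only squares matter) gives (45, 68); check 45² + 68² = 2025 + 4624 = 6649 ✓.
Step 4: Order so x ≤ y and verify: 45² + 68² = 2025 + 4624 = 6649 = n. ✓

n = 6649 = 45² + 68² (one valid representation with x ≤ y).


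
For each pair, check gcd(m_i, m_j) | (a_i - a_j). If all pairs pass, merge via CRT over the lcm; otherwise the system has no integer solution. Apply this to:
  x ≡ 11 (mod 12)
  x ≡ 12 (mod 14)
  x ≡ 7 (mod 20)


Moduli 12, 14, 20 are not pairwise coprime, so CRT works modulo lcm(m_i) when all pairwise compatibility conditions hold.
Pairwise compatibility: gcd(m_i, m_j) must divide a_i - a_j for every pair.
Merge one congruence at a time:
  Start: x ≡ 11 (mod 12).
  Combine with x ≡ 12 (mod 14): gcd(12, 14) = 2, and 12 - 11 = 1 is NOT divisible by 2.
    ⇒ system is inconsistent (no integer solution).

No solution (the system is inconsistent).


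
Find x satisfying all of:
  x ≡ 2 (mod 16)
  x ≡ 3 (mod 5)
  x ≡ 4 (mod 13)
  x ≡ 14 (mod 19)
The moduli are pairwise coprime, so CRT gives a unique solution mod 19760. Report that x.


Product of moduli M = 16 · 5 · 13 · 19 = 19760.
Merge one congruence at a time:
  Start: x ≡ 2 (mod 16).
  Combine with x ≡ 3 (mod 5); new modulus lcm = 80.
    Write x = 2 + 16·t and substitute into x ≡ 3 (mod 5): 16·t ≡ 3 − 2 = 1 (mod 5).
    Reduce coefficients mod 5: 1·t ≡ 1 (mod 5).
    So t ≡ 1 (mod 5).
    Then x = 2 + 16·1 = 18, valid modulo lcm(16, 5) = 80: x ≡ 18 (mod 80).
  Combine with x ≡ 4 (mod 13); new modulus lcm = 1040.
    Write x = 18 + 80·t and substitute into x ≡ 4 (mod 13): 80·t ≡ 4 − 18 = -14 (mod 13).
    Reduce coefficients mod 13: 2·t ≡ 12 (mod 13).
    The inverse of 2 mod 13 is 7 (since 2·7 = 14 = 1·13 + 1), so t ≡ 7·12 = 84 ≡ 6 (mod 13).
    Then x = 18 + 80·6 = 498, valid modulo lcm(80, 13) = 1040: x ≡ 498 (mod 1040).
  Combine with x ≡ 14 (mod 19); new modulus lcm = 19760.
    Write x = 498 + 1040·t and substitute into x ≡ 14 (mod 19): 1040·t ≡ 14 − 498 = -484 (mod 19).
    Reduce coefficients mod 19: 14·t ≡ 10 (mod 19).
    The inverse of 14 mod 19 is 15 (since 14·15 = 210 = 11·19 + 1), so t ≡ 15·10 = 150 ≡ 17 (mod 19).
    Then x = 498 + 1040·17 = 18178, valid modulo lcm(1040, 19) = 19760: x ≡ 18178 (mod 19760).
Verify against each original: 18178 mod 16 = 2, 18178 mod 5 = 3, 18178 mod 13 = 4, 18178 mod 19 = 14.

x ≡ 18178 (mod 19760).


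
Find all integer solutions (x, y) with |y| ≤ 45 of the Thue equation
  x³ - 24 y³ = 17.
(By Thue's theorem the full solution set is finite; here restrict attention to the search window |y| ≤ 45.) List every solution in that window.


The equation is x³ - 24y³ = 17. For fixed y, x³ = 24·y³ + 17, so a solution requires the RHS to be a perfect cube.
Strategy: iterate y from -45 to 45, compute RHS = 24·y³ + 17, and check whether it is a (positive or negative) perfect cube.
Check small values of y:
  y = 0: RHS = 17 is not a perfect cube.
  y = 1: RHS = 41 is not a perfect cube.
  y = -1: RHS = -7 is not a perfect cube.
  y = 2: RHS = 209 is not a perfect cube.
  y = -2: RHS = -175 is not a perfect cube.
  y = 3: RHS = 665 is not a perfect cube.
  y = -3: RHS = -631 is not a perfect cube.
Continuing the search up to |y| = 45 finds no solutions either.
No (x, y) in the scanned range satisfies the equation.

No integer solutions with |y| ≤ 45.


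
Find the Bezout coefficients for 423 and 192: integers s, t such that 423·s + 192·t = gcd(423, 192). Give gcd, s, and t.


Euclidean algorithm on (423, 192) — divide until remainder is 0:
  423 = 2 · 192 + 39
  192 = 4 · 39 + 36
  39 = 1 · 36 + 3
  36 = 12 · 3 + 0
gcd(423, 192) = 3.
Track Bezout coefficients alongside the remainders: start with r₀ = 423 = a·1 + b·0 (s = 1, t = 0) and r₁ = 192 = a·0 + b·1 (s = 0, t = 1); each new remainder r_{k+1} = r_{k-1} − q_k·r_k inherits s_{k+1} = s_{k-1} − q_k·s_k, t_{k+1} = t_{k-1} − q_k·t_k, so r_k = a·s_k + b·t_k at every step:
  q = 2: r = 39, s = 1 − 2·0 = 1, t = 0 − 2·1 = -2  (check: 423·1 + 192·(-2) = 39)
  q = 4: r = 36, s = 0 − 4·1 = -4, t = 1 − 4·(-2) = 9  (check: 423·(-4) + 192·9 = 36)
  q = 1: r = 3, s = 1 − 1·(-4) = 5, t = -2 − 1·9 = -11  (check: 423·5 + 192·(-11) = 3)
The row with r = 3 (the gcd) gives the Bezout coefficients s = 5, t = -11.
Result: 423 · (5) + 192 · (-11) = 3.

gcd(423, 192) = 3; s = 5, t = -11 (check: 423·5 + 192·(-11) = 3).


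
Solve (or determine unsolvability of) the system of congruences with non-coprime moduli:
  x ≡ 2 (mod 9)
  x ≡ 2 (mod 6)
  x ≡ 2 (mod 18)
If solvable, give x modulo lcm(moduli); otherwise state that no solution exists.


Moduli 9, 6, 18 are not pairwise coprime, so CRT works modulo lcm(m_i) when all pairwise compatibility conditions hold.
Pairwise compatibility: gcd(m_i, m_j) must divide a_i - a_j for every pair.
Merge one congruence at a time:
  Start: x ≡ 2 (mod 9).
  Combine with x ≡ 2 (mod 6): gcd(9, 6) = 3; 2 - 2 = 0, which IS divisible by 3, so compatible.
    Write x = 2 + 9·t and substitute into x ≡ 2 (mod 6): 9·t ≡ 2 − 2 = 0 (mod 6).
    Divide the congruence (and modulus) by g = 3: 3·t ≡ 0 (mod 2).
    Reduce coefficients mod 2: 1·t ≡ 0 (mod 2).
    So t ≡ 0 (mod 2).
    Then x = 2 + 9·0 = 2, valid modulo lcm(9, 6) = 18: x ≡ 2 (mod 18).
  Combine with x ≡ 2 (mod 18): gcd(18, 18) = 18; 2 - 2 = 0, which IS divisible by 18, so compatible.
    Write x = 2 + 18·t and substitute into x ≡ 2 (mod 18): 18·t ≡ 2 − 2 = 0 (mod 18).
    Divide the congruence (and modulus) by g = 18: 1·t ≡ 0 (mod 1).
    Modulo 1 every t works; take t = 0.
    Then x = 2 + 18·0 = 2, valid modulo lcm(18, 18) = 18: x ≡ 2 (mod 18).
Verify: 2 mod 9 = 2, 2 mod 6 = 2, 2 mod 18 = 2.

x ≡ 2 (mod 18).


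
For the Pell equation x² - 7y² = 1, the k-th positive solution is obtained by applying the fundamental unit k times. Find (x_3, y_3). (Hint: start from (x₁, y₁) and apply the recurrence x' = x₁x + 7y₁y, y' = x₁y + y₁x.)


Step 1: Find the fundamental solution (x₁, y₁) of x² - 7y² = 1.
  Expand √7 as a continued fraction. a₀ = ⌊√7⌋ = 2; iterate m_{k+1} = d_k·a_k − m_k, d_{k+1} = (7 − m_{k+1}²)/d_k, a_{k+1} = ⌊(a₀ + m_{k+1})/d_{k+1}⌋ (starting m₀ = 0, d₀ = 1), with convergents p_k = a_k·p_{k-1} + p_{k-2}, q_k = a_k·q_{k-1} + q_{k-2} (p₋₁ = 1, q₋₁ = 0):
  k = 0: a₀ = 2; p₀/q₀ = 2/1; p₀² − 7·q₀² = 4 − 7 = -3.
  k = 1: m = 2, d = 3, a = ⌊(2 + 2)/3⌋ = 1; p/q = (1·2 + 1)/(1·1 + 0) = 3/1; p² − 7·q² = 9 − 7 = 2.
  k = 2: m = 1, d = 2, a = ⌊(2 + 1)/2⌋ = 1; p/q = (1·3 + 2)/(1·1 + 1) = 5/2; p² − 7·q² = 25 − 28 = -3.
  k = 3: m = 1, d = 3, a = ⌊(2 + 1)/3⌋ = 1; p/q = (1·5 + 3)/(1·2 + 1) = 8/3; p² − 7·q² = 64 − 63 = 1.
  The first convergent with p² − 7·q² = 1 gives the fundamental solution (x₁, y₁) = (8, 3).
Step 2: Apply the recurrence (x_{n+1}, y_{n+1}) = (x₁x_n + 7y₁y_n, x₁y_n + y₁x_n) repeatedly.
  From (x_1, y_1) = (8, 3): x_2 = 8·8 + 7·3·3 = 127; y_2 = 8·3 + 3·8 = 48.
  From (x_2, y_2) = (127, 48): x_3 = 8·127 + 7·3·48 = 2024; y_3 = 8·48 + 3·127 = 765.
Step 3: Verify x_3² - 7·y_3² = 4096576 - 4096575 = 1 (should be 1). ✓

(x_1, y_1) = (8, 3); (x_3, y_3) = (2024, 765).


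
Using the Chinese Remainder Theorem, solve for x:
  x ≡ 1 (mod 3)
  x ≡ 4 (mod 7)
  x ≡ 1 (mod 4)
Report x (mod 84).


Moduli 3, 7, 4 are pairwise coprime; by CRT there is a unique solution modulo M = 3 · 7 · 4 = 84.
Solve pairwise, accumulating the modulus:
  Start with x ≡ 1 (mod 3).
  Combine with x ≡ 4 (mod 7): since gcd(3, 7) = 1, we get a unique residue mod 21.
    Write x = 1 + 3·t and substitute into x ≡ 4 (mod 7): 3·t ≡ 4 − 1 = 3 (mod 7).
    The inverse of 3 mod 7 is 5 (since 3·5 = 15 = 2·7 + 1), so t ≡ 5·3 = 15 ≡ 1 (mod 7).
    Then x = 1 + 3·1 = 4, valid modulo lcm(3, 7) = 21: x ≡ 4 (mod 21).
  Combine with x ≡ 1 (mod 4): since gcd(21, 4) = 1, we get a unique residue mod 84.
    Write x = 4 + 21·t and substitute into x ≡ 1 (mod 4): 21·t ≡ 1 − 4 = -3 (mod 4).
    Reduce coefficients mod 4: 1·t ≡ 1 (mod 4).
    So t ≡ 1 (mod 4).
    Then x = 4 + 21·1 = 25, valid modulo lcm(21, 4) = 84: x ≡ 25 (mod 84).
Verify: 25 mod 3 = 1 ✓, 25 mod 7 = 4 ✓, 25 mod 4 = 1 ✓.

x ≡ 25 (mod 84).


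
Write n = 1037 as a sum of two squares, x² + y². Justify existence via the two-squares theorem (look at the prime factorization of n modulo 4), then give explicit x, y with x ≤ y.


Step 1: Factor n = 1037 = 17 · 61.
Step 2: Check the mod-4 condition on each prime factor: 17 ≡ 1 (mod 4), exponent 1; 61 ≡ 1 (mod 4), exponent 1.
All primes ≡ 3 (mod 4) appear to even exponent (or don't appear), so by the two-squares theorem n IS expressible as a sum of two squares.
Step 3: Build a representation. Here n = 17 · 61 is a product of primes ≡ 1 (mod 4). Each prime p ≡ 1 (mod 4) is itself a sum of two squares; find a² by testing p − a² for a perfect square:
  17: 17 − 1² = 16 = 4² ⇒ 17 = 1² + 4².
  61: 61 − 1² = 60, 61 − 2² = 57, 61 − 3² = 52, 61 − 4² = 45, 61 − 5² = 36 = 6² ⇒ 61 = 5² + 6².
  Combine using the Brahmagupta–Fibonacci identity (a² + b²)(c² + d²) = (ac − bd)² + (ad + bc)² = (ac + bd)² + (ad − bc)²:
  17 · 61 = 1037: from (1² + 4²)(5² + 6²), take (1·5 − 4·6, 1·6 + 4·5) = (5 − 24, 6 + 20) = (-19, 26); dropping signs (only squares matter) gives (19, 26); check 19² + 26² = 361 + 676 = 1037 ✓.
Step 4: Order so x ≤ y and verify: 19² + 26² = 361 + 676 = 1037 = n. ✓

n = 1037 = 19² + 26² (one valid representation with x ≤ y).


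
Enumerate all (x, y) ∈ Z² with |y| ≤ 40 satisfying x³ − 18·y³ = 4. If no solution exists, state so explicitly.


The equation is x³ - 18y³ = 4. For fixed y, x³ = 18·y³ + 4, so a solution requires the RHS to be a perfect cube.
Strategy: iterate y from -40 to 40, compute RHS = 18·y³ + 4, and check whether it is a (positive or negative) perfect cube.
Check small values of y:
  y = 0: RHS = 4 is not a perfect cube.
  y = 1: RHS = 22 is not a perfect cube.
  y = -1: RHS = -14 is not a perfect cube.
  y = 2: RHS = 148 is not a perfect cube.
  y = -2: RHS = -140 is not a perfect cube.
  y = 3: RHS = 490 is not a perfect cube.
  y = -3: RHS = -482 is not a perfect cube.
Continuing the search up to |y| = 40 finds no solutions either.
No (x, y) in the scanned range satisfies the equation.

No integer solutions with |y| ≤ 40.


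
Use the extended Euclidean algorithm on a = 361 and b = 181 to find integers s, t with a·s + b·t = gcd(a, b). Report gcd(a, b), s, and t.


Euclidean algorithm on (361, 181) — divide until remainder is 0:
  361 = 1 · 181 + 180
  181 = 1 · 180 + 1
  180 = 180 · 1 + 0
gcd(361, 181) = 1.
Track Bezout coefficients alongside the remainders: start with r₀ = 361 = a·1 + b·0 (s = 1, t = 0) and r₁ = 181 = a·0 + b·1 (s = 0, t = 1); each new remainder r_{k+1} = r_{k-1} − q_k·r_k inherits s_{k+1} = s_{k-1} − q_k·s_k, t_{k+1} = t_{k-1} − q_k·t_k, so r_k = a·s_k + b·t_k at every step:
  q = 1: r = 180, s = 1 − 1·0 = 1, t = 0 − 1·1 = -1  (check: 361·1 + 181·(-1) = 180)
  q = 1: r = 1, s = 0 − 1·1 = -1, t = 1 − 1·(-1) = 2  (check: 361·(-1) + 181·2 = 1)
The row with r = 1 (the gcd) gives the Bezout coefficients s = -1, t = 2.
Result: 361 · (-1) + 181 · (2) = 1.

gcd(361, 181) = 1; s = -1, t = 2 (check: 361·(-1) + 181·2 = 1).


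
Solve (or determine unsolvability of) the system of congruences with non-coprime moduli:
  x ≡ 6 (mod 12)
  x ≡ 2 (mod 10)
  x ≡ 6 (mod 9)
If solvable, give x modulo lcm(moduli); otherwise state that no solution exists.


Moduli 12, 10, 9 are not pairwise coprime, so CRT works modulo lcm(m_i) when all pairwise compatibility conditions hold.
Pairwise compatibility: gcd(m_i, m_j) must divide a_i - a_j for every pair.
Merge one congruence at a time:
  Start: x ≡ 6 (mod 12).
  Combine with x ≡ 2 (mod 10): gcd(12, 10) = 2; 2 - 6 = -4, which IS divisible by 2, so compatible.
    Write x = 6 + 12·t and substitute into x ≡ 2 (mod 10): 12·t ≡ 2 − 6 = -4 (mod 10).
    Divide the congruence (and modulus) by g = 2: 6·t ≡ -2 (mod 5).
    Reduce coefficients mod 5: 1·t ≡ 3 (mod 5).
    So t ≡ 3 (mod 5).
    Then x = 6 + 12·3 = 42, valid modulo lcm(12, 10) = 60: x ≡ 42 (mod 60).
  Combine with x ≡ 6 (mod 9): gcd(60, 9) = 3; 6 - 42 = -36, which IS divisible by 3, so compatible.
    Write x = 42 + 60·t and substitute into x ≡ 6 (mod 9): 60·t ≡ 6 − 42 = -36 (mod 9).
    Divide the congruence (and modulus) by g = 3: 20·t ≡ -12 (mod 3).
    Reduce coefficients mod 3: 2·t ≡ 0 (mod 3).
    The inverse of 2 mod 3 is 2 (since 2·2 = 4 = 1·3 + 1), so t ≡ 2·0 = 0 ≡ 0 (mod 3).
    Then x = 42 + 60·0 = 42, valid modulo lcm(60, 9) = 180: x ≡ 42 (mod 180).
Verify: 42 mod 12 = 6, 42 mod 10 = 2, 42 mod 9 = 6.

x ≡ 42 (mod 180).


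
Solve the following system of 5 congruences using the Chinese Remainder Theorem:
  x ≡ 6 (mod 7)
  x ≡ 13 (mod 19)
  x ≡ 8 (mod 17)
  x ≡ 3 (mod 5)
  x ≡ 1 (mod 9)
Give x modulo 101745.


Product of moduli M = 7 · 19 · 17 · 5 · 9 = 101745.
Merge one congruence at a time:
  Start: x ≡ 6 (mod 7).
  Combine with x ≡ 13 (mod 19); new modulus lcm = 133.
    Write x = 6 + 7·t and substitute into x ≡ 13 (mod 19): 7·t ≡ 13 − 6 = 7 (mod 19).
    The inverse of 7 mod 19 is 11 (since 7·11 = 77 = 4·19 + 1), so t ≡ 11·7 = 77 ≡ 1 (mod 19).
    Then x = 6 + 7·1 = 13, valid modulo lcm(7, 19) = 133: x ≡ 13 (mod 133).
  Combine with x ≡ 8 (mod 17); new modulus lcm = 2261.
    Write x = 13 + 133·t and substitute into x ≡ 8 (mod 17): 133·t ≡ 8 − 13 = -5 (mod 17).
    Reduce coefficients mod 17: 14·t ≡ 12 (mod 17).
    The inverse of 14 mod 17 is 11 (since 14·11 = 154 = 9·17 + 1), so t ≡ 11·12 = 132 ≡ 13 (mod 17).
    Then x = 13 + 133·13 = 1742, valid modulo lcm(133, 17) = 2261: x ≡ 1742 (mod 2261).
  Combine with x ≡ 3 (mod 5); new modulus lcm = 11305.
    Write x = 1742 + 2261·t and substitute into x ≡ 3 (mod 5): 2261·t ≡ 3 − 1742 = -1739 (mod 5).
    Reduce coefficients mod 5: 1·t ≡ 1 (mod 5).
    So t ≡ 1 (mod 5).
    Then x = 1742 + 2261·1 = 4003, valid modulo lcm(2261, 5) = 11305: x ≡ 4003 (mod 11305).
  Combine with x ≡ 1 (mod 9); new modulus lcm = 101745.
    Write x = 4003 + 11305·t and substitute into x ≡ 1 (mod 9): 11305·t ≡ 1 − 4003 = -4002 (mod 9).
    Reduce coefficients mod 9: 1·t ≡ 3 (mod 9).
    So t ≡ 3 (mod 9).
    Then x = 4003 + 11305·3 = 37918, valid modulo lcm(11305, 9) = 101745: x ≡ 37918 (mod 101745).
Verify against each original: 37918 mod 7 = 6, 37918 mod 19 = 13, 37918 mod 17 = 8, 37918 mod 5 = 3, 37918 mod 9 = 1.

x ≡ 37918 (mod 101745).


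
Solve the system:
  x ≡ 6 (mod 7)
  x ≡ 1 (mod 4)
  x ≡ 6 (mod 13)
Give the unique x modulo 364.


Moduli 7, 4, 13 are pairwise coprime; by CRT there is a unique solution modulo M = 7 · 4 · 13 = 364.
Solve pairwise, accumulating the modulus:
  Start with x ≡ 6 (mod 7).
  Combine with x ≡ 1 (mod 4): since gcd(7, 4) = 1, we get a unique residue mod 28.
    Write x = 6 + 7·t and substitute into x ≡ 1 (mod 4): 7·t ≡ 1 − 6 = -5 (mod 4).
    Reduce coefficients mod 4: 3·t ≡ 3 (mod 4).
    The inverse of 3 mod 4 is 3 (since 3·3 = 9 = 2·4 + 1), so t ≡ 3·3 = 9 ≡ 1 (mod 4).
    Then x = 6 + 7·1 = 13, valid modulo lcm(7, 4) = 28: x ≡ 13 (mod 28).
  Combine with x ≡ 6 (mod 13): since gcd(28, 13) = 1, we get a unique residue mod 364.
    Write x = 13 + 28·t and substitute into x ≡ 6 (mod 13): 28·t ≡ 6 − 13 = -7 (mod 13).
    Reduce coefficients mod 13: 2·t ≡ 6 (mod 13).
    The inverse of 2 mod 13 is 7 (since 2·7 = 14 = 1·13 + 1), so t ≡ 7·6 = 42 ≡ 3 (mod 13).
    Then x = 13 + 28·3 = 97, valid modulo lcm(28, 13) = 364: x ≡ 97 (mod 364).
Verify: 97 mod 7 = 6 ✓, 97 mod 4 = 1 ✓, 97 mod 13 = 6 ✓.

x ≡ 97 (mod 364).


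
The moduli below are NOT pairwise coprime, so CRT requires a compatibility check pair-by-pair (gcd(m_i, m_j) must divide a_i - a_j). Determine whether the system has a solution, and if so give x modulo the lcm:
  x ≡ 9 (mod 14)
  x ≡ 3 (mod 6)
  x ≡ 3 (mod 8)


Moduli 14, 6, 8 are not pairwise coprime, so CRT works modulo lcm(m_i) when all pairwise compatibility conditions hold.
Pairwise compatibility: gcd(m_i, m_j) must divide a_i - a_j for every pair.
Merge one congruence at a time:
  Start: x ≡ 9 (mod 14).
  Combine with x ≡ 3 (mod 6): gcd(14, 6) = 2; 3 - 9 = -6, which IS divisible by 2, so compatible.
    Write x = 9 + 14·t and substitute into x ≡ 3 (mod 6): 14·t ≡ 3 − 9 = -6 (mod 6).
    Divide the congruence (and modulus) by g = 2: 7·t ≡ -3 (mod 3).
    Reduce coefficients mod 3: 1·t ≡ 0 (mod 3).
    So t ≡ 0 (mod 3).
    Then x = 9 + 14·0 = 9, valid modulo lcm(14, 6) = 42: x ≡ 9 (mod 42).
  Combine with x ≡ 3 (mod 8): gcd(42, 8) = 2; 3 - 9 = -6, which IS divisible by 2, so compatible.
    Write x = 9 + 42·t and substitute into x ≡ 3 (mod 8): 42·t ≡ 3 − 9 = -6 (mod 8).
    Divide the congruence (and modulus) by g = 2: 21·t ≡ -3 (mod 4).
    Reduce coefficients mod 4: 1·t ≡ 1 (mod 4).
    So t ≡ 1 (mod 4).
    Then x = 9 + 42·1 = 51, valid modulo lcm(42, 8) = 168: x ≡ 51 (mod 168).
Verify: 51 mod 14 = 9, 51 mod 6 = 3, 51 mod 8 = 3.

x ≡ 51 (mod 168).
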